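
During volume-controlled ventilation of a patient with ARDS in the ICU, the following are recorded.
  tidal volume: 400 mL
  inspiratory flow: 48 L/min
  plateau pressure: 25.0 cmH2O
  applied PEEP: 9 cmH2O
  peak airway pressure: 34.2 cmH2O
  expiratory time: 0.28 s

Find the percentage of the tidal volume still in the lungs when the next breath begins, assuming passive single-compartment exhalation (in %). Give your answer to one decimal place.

Flow: 48 L/min ÷ 60 = 0.8 L/s.
R = (PIP − Pplat)/V̇ = (34.2 − 25.0) / 0.8 = 9.2/0.8 = 11.5 cmH2O·s/L.
C = Vt/(Pplat − PEEP) = 400.0 / (25.0 − 9) = 400.0/16.0 = 25.0 mL/cmH2O.
τ = R × C = 11.5 × 0.025 L/cmH2O = 0.2875 s.
Fraction remaining at end-expiration = e^(−Te/τ) = e^(−0.28/0.2875) = 0.3776 → 37.76%.

37.8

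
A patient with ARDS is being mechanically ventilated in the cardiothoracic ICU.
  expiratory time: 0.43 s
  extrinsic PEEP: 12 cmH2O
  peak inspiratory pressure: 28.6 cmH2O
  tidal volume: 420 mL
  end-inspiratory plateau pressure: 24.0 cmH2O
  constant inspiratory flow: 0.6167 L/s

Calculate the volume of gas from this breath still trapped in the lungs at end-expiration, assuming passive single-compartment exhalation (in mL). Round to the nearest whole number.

R = (PIP − Pplat)/V̇ = (28.6 − 24.0) / 0.6167 = 4.6/0.6167 = 7.459 cmH2O·s/L.
C = Vt/(Pplat − PEEP) = 420.0 / (24.0 − 12) = 420.0/12.0 = 35.0 mL/cmH2O.
τ = R × C = 7.459 × 0.035 L/cmH2O = 0.2611 s.
Fraction remaining = e^(−Te/τ) = e^(−0.43/0.2611) = 0.1927.
Trapped volume = 420.0 × 0.1927 = 80.934 mL.

81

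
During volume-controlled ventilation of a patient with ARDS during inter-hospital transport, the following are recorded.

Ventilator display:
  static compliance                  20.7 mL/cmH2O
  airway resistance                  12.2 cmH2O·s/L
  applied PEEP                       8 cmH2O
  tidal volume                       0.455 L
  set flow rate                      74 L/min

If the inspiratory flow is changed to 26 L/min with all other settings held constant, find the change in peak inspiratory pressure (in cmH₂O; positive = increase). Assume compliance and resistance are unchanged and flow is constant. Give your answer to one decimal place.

-9.8

Flow: 74 L/min ÷ 60 = 1.2333 L/s.
New flow: 26 L/min ÷ 60 = 0.4333 L/s.
PIP = Vt/C + R·V̇ + PEEP (constant-flow equation of motion).
Only the resistive term changes: ΔPIP = R × ΔV̇ = 12.2 × (0.4333 − 1.2333) = 12.2 × -0.8 = -9.76 cmH2O.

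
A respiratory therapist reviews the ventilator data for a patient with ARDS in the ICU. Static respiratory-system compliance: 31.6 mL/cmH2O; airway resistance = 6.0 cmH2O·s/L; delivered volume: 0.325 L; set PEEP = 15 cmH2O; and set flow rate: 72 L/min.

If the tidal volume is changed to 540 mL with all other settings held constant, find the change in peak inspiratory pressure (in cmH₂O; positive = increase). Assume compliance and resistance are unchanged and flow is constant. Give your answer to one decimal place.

PIP = Vt/C + R·V̇ + PEEP (constant-flow equation of motion).
Only the elastic term changes: ΔPIP = ΔVt / C = (540 − 325) / 31.6 = 6.804 cmH2O.

6.8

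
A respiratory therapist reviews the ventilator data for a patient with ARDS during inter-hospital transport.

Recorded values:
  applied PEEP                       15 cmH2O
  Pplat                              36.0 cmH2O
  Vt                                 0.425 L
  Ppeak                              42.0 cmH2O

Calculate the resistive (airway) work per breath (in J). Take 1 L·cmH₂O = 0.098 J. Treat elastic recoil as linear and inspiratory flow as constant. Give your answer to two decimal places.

With constant inspiratory flow the resistive pressure is constant at PIP − Pplat = 42.0 − 36.0 = 6.0 cmH2O, so resistive work = 6.0 × 0.425 = 2.55 L·cmH2O.
× 0.098 J/(L·cmH2O) → 0.2499 J.

0.25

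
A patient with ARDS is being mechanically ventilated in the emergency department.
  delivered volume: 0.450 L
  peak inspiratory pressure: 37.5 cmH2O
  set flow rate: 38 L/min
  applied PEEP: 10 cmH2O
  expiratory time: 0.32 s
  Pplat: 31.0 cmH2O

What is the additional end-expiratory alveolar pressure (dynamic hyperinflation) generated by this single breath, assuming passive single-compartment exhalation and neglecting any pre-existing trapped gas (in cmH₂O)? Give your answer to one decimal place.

Flow: 38 L/min ÷ 60 = 0.6333 L/s.
R = (PIP − Pplat)/V̇ = (37.5 − 31.0) / 0.6333 = 6.5/0.6333 = 10.264 cmH2O·s/L.
C = Vt/(Pplat − PEEP) = 450.0 / (31.0 − 10) = 450.0/21.0 = 21.429 mL/cmH2O.
τ = R × C = 10.264 × 0.02143 L/cmH2O = 0.22 s.
Fraction remaining = e^(−Te/τ) = e^(−0.32/0.22) = 0.2335; trapped volume = 450.0 × 0.2335 = 105.08 mL.
Additional alveolar pressure from trapping ≈ V_trapped / C = 105.08 / 21.429 = 4.904 cmH2O.

4.9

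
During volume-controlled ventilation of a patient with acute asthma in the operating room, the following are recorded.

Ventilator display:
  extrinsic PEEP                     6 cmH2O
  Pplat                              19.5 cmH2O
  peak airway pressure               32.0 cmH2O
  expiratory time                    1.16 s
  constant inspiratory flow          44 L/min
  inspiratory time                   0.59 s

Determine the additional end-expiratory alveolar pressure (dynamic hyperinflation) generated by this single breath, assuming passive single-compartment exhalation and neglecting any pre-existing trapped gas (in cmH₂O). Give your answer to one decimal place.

1.6

Flow: 44 L/min ÷ 60 = 0.7333 L/s.
Vt = flow × Ti = 0.7333 L/s × 0.59 s × 1000 mL/L = 432.65 mL.
R = (PIP − Pplat)/V̇ = (32.0 − 19.5) / 0.7333 = 12.5/0.7333 = 17.046 cmH2O·s/L.
C = Vt/(Pplat − PEEP) = 432.65 / (19.5 − 6) = 432.65/13.5 = 32.048 mL/cmH2O.
τ = R × C = 17.046 × 0.03205 L/cmH2O = 0.5463 s.
Fraction remaining = e^(−Te/τ) = e^(−1.16/0.5463) = 0.1196; trapped volume = 432.65 × 0.1196 = 51.745 mL.
Additional alveolar pressure from trapping ≈ V_trapped / C = 51.745 / 32.048 = 1.615 cmH2O.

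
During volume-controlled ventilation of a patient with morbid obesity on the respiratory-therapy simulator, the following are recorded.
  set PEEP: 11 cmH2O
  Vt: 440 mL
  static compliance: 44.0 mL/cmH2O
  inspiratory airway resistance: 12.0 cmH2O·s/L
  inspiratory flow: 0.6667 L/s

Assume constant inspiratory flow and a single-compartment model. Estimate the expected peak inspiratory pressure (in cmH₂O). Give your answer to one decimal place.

29.0

Equation of motion (constant flow): PIP = Vt/C + R·V̇ + PEEP.
PIP = 440/44.0 + 12.0×0.6667 + 11 = 10.0 + 8.0 + 11 = 29.0 cmH2O.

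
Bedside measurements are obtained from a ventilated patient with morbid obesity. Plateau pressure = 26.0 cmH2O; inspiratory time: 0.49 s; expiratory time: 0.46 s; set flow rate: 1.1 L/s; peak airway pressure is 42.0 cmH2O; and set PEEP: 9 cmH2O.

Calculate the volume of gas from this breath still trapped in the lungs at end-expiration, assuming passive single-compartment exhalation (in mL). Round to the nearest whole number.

199

Vt = flow × Ti = 1.1 L/s × 0.49 s × 1000 mL/L = 539.0 mL.
R = (PIP − Pplat)/V̇ = (42.0 − 26.0) / 1.1 = 16.0/1.1 = 14.545 cmH2O·s/L.
C = Vt/(Pplat − PEEP) = 539.0 / (26.0 − 9) = 539.0/17.0 = 31.706 mL/cmH2O.
τ = R × C = 14.545 × 0.03171 L/cmH2O = 0.4612 s.
Fraction remaining = e^(−Te/τ) = e^(−0.46/0.4612) = 0.3688.
Trapped volume = 539.0 × 0.3688 = 198.78 mL.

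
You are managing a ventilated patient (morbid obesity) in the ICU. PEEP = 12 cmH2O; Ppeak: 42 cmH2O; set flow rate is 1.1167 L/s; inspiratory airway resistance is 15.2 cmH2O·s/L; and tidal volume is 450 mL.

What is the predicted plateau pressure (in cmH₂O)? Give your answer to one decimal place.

25.0

Pplat = PIP − Raw × flow = 42 − 15.2 × 1.1167 = 42 − 16.974 = 25.026 cmH2O.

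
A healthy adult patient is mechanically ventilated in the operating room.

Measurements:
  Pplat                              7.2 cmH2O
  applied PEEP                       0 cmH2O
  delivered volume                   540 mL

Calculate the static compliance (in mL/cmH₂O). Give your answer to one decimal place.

Cstat = Vt / (Pplat − PEEP) = 540 / (7.2 − 0) = 540 / 7.2 = 75.0 mL/cmH2O.

75.0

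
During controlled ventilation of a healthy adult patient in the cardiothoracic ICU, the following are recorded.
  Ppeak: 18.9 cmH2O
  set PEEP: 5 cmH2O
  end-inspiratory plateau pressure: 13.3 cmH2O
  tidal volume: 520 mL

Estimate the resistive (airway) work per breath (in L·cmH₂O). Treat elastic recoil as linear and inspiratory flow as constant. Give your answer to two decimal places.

2.91

With constant inspiratory flow the resistive pressure is constant at PIP − Pplat = 18.9 − 13.3 = 5.6 cmH2O, so resistive work = 5.6 × 0.520 = 2.912 L·cmH2O.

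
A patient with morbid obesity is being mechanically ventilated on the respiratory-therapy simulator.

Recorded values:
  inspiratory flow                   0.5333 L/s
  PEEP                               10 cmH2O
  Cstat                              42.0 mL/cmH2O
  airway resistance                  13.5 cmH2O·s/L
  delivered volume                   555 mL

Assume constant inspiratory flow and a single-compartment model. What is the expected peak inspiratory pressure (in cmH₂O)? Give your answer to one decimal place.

30.4

Equation of motion (constant flow): PIP = Vt/C + R·V̇ + PEEP.
PIP = 555/42.0 + 13.5×0.5333 + 10 = 13.214 + 7.2 + 10 = 30.414 cmH2O.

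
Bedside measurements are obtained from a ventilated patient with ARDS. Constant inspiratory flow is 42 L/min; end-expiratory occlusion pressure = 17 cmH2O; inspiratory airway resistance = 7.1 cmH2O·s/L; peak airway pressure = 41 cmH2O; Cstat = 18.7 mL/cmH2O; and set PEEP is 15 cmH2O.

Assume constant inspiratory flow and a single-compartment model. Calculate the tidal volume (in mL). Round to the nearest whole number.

356

Flow: 42 L/min ÷ 60 = 0.7 L/s.
Total PEEP = 17 cmH2O (set 15 + intrinsic 2); this is the baseline alveolar pressure.
Equation of motion (constant flow): PIP = Vt/C + R·V̇ + PEEP.
Vt/C = PIP − R·V̇ − PEEP = 41 − 4.97 − 17 = 19.03 cmH2O.
Vt = C × 19.03 = 18.7 × 19.03 = 355.86 mL.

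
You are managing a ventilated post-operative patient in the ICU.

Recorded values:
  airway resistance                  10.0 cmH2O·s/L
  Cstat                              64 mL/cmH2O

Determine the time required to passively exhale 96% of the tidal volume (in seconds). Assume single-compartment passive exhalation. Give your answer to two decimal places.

2.06

τ = R × C = 10.0 × 64 mL/cmH2O = 10.0 × 0.064 L/cmH2O = 0.64 s.
Exhaled fraction f = 1 − e^(−t/τ) → t = −τ·ln(1 − f) = −0.64·ln(0.04) = 2.06 s.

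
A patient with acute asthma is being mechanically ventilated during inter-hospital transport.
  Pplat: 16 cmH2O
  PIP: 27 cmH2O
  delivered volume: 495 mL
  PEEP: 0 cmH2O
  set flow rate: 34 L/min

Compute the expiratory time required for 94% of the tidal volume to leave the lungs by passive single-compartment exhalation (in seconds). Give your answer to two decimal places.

1.69

Flow: 34 L/min ÷ 60 = 0.5667 L/s.
R = (PIP − Pplat)/V̇ = (27 − 16) / 0.5667 = 11.0/0.5667 = 19.411 cmH2O·s/L.
C = Vt/(Pplat − PEEP) = 495.0 / (16 − 0) = 495.0/16.0 = 30.938 mL/cmH2O.
τ = R × C = 19.411 × 0.03094 L/cmH2O = 0.6006 s.
t = −τ·ln(1 − 0.94) = −0.6006·ln(0.06) = 1.69 s.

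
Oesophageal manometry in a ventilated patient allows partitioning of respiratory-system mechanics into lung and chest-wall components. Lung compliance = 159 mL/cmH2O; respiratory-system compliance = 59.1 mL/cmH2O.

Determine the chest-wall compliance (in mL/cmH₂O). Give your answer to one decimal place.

94.1

1/Ccw = 1/Crs − 1/CL.
1/Ccw = 1/59.1 − 1/159 = 0.01063.
Ccw = 94.073 mL/cmH2O.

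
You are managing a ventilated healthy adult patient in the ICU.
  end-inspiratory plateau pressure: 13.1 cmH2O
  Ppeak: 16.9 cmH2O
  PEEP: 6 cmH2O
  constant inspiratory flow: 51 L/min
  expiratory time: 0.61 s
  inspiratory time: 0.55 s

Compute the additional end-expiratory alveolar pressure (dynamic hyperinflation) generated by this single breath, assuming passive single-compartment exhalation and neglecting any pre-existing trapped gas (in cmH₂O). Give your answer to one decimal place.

0.9

Flow: 51 L/min ÷ 60 = 0.85 L/s.
Vt = flow × Ti = 0.85 L/s × 0.55 s × 1000 mL/L = 467.5 mL.
R = (PIP − Pplat)/V̇ = (16.9 − 13.1) / 0.85 = 3.8/0.85 = 4.471 cmH2O·s/L.
C = Vt/(Pplat − PEEP) = 467.5 / (13.1 − 6) = 467.5/7.1 = 65.845 mL/cmH2O.
τ = R × C = 4.471 × 0.06585 L/cmH2O = 0.2944 s.
Fraction remaining = e^(−Te/τ) = e^(−0.61/0.2944) = 0.1259; trapped volume = 467.5 × 0.1259 = 58.858 mL.
Additional alveolar pressure from trapping ≈ V_trapped / C = 58.858 / 65.845 = 0.8939 cmH2O.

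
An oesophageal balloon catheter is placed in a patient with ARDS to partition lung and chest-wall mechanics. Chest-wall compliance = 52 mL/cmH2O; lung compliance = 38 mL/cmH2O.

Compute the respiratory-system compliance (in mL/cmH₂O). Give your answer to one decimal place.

Lung and chest wall are elastances in series: 1/Crs = 1/CL + 1/Ccw.
1/Crs = 1/38 + 1/52 = 0.04555.
Crs = 21.954 mL/cmH2O.

22.0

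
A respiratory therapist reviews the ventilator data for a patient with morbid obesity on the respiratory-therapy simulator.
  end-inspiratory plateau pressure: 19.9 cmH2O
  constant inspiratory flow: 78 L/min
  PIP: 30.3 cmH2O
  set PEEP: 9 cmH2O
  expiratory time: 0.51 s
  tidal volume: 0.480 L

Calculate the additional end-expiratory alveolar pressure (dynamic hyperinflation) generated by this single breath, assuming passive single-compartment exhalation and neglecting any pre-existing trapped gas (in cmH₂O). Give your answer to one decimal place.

2.6

Flow: 78 L/min ÷ 60 = 1.3 L/s.
R = (PIP − Pplat)/V̇ = (30.3 − 19.9) / 1.3 = 10.4/1.3 = 8.0 cmH2O·s/L.
C = Vt/(Pplat − PEEP) = 480.0 / (19.9 − 9) = 480.0/10.9 = 44.037 mL/cmH2O.
τ = R × C = 8.0 × 0.04404 L/cmH2O = 0.3523 s.
Fraction remaining = e^(−Te/τ) = e^(−0.51/0.3523) = 0.2351; trapped volume = 480.0 × 0.2351 = 112.85 mL.
Additional alveolar pressure from trapping ≈ V_trapped / C = 112.85 / 44.037 = 2.563 cmH2O.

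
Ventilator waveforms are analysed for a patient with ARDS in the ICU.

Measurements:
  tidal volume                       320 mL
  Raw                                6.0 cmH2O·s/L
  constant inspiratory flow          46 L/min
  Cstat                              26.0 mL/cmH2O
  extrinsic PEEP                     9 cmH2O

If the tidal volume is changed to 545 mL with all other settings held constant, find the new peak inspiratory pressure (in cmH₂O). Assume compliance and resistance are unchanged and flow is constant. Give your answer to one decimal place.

34.6

Flow: 46 L/min ÷ 60 = 0.7667 L/s.
PIP = Vt/C + R·V̇ + PEEP (constant-flow equation of motion).
Only the elastic term changes: ΔPIP = ΔVt / C = (545 − 320) / 26.0 = 8.654 cmH2O.
Original PIP = 320/26.0 + 6.0×0.7667 + 9 = 25.908 cmH2O; new PIP = 25.908 + (8.654) = 34.562 cmH2O.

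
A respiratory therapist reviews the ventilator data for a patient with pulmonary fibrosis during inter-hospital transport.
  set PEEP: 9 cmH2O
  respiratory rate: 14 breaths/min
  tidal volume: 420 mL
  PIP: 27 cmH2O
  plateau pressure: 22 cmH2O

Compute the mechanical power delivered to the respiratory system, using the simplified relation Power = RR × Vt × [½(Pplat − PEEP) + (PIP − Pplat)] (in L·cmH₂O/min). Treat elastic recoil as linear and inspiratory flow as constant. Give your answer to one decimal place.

67.6

Per-breath work = Vt × [½(Pplat−PEEP) + (PIP−Pplat)] = 0.420 × [0.5×13.0 + 5.0] = 0.420 × 11.5 = 4.83 L·cmH2O.
Power = 14 × 4.83 = 67.62 L·cmH2O/min.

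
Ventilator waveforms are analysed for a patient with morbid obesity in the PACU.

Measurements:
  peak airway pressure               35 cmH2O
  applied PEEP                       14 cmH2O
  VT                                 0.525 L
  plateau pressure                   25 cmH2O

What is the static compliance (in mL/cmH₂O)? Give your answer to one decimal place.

47.7

Cstat = Vt / (Pplat − PEEP) = 525 / (25 − 14) = 525 / 11.0 = 47.727 mL/cmH2O.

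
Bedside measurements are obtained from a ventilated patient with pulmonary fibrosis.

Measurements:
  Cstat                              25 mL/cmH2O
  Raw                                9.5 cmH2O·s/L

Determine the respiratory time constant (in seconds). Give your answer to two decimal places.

τ = R × C = 9.5 × 25 mL/cmH2O = 9.5 × 0.025 L/cmH2O = 0.2375 s.

0.24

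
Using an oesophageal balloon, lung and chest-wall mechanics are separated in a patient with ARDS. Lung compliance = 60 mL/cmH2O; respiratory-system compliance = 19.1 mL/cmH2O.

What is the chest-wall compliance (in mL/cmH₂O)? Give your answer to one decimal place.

1/Ccw = 1/Crs − 1/CL.
1/Ccw = 1/19.1 − 1/60 = 0.03569.
Ccw = 28.019 mL/cmH2O.

28.0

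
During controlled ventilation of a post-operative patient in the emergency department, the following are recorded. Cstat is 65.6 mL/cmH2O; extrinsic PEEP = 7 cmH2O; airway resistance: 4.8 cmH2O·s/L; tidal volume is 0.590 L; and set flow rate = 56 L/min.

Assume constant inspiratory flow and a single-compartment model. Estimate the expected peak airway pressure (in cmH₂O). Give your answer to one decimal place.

Flow: 56 L/min ÷ 60 = 0.9333 L/s.
Equation of motion (constant flow): PIP = Vt/C + R·V̇ + PEEP.
PIP = 590/65.6 + 4.8×0.9333 + 7 = 8.994 + 4.48 + 7 = 20.474 cmH2O.

20.5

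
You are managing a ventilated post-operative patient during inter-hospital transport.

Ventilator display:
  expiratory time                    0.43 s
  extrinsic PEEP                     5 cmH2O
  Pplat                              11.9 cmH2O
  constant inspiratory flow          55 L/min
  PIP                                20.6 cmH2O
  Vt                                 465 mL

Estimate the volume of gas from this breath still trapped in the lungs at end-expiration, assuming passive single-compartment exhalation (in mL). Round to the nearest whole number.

Flow: 55 L/min ÷ 60 = 0.9167 L/s.
R = (PIP − Pplat)/V̇ = (20.6 − 11.9) / 0.9167 = 8.7/0.9167 = 9.491 cmH2O·s/L.
C = Vt/(Pplat − PEEP) = 465.0 / (11.9 − 5) = 465.0/6.9 = 67.391 mL/cmH2O.
τ = R × C = 9.491 × 0.06739 L/cmH2O = 0.6396 s.
Fraction remaining = e^(−Te/τ) = e^(−0.43/0.6396) = 0.5105.
Trapped volume = 465.0 × 0.5105 = 237.38 mL.

237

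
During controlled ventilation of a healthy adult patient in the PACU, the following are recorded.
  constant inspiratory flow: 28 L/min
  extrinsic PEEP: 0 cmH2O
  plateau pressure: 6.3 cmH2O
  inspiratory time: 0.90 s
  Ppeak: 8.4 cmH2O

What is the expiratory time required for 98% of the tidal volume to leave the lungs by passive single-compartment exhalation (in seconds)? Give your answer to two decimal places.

1.17

Flow: 28 L/min ÷ 60 = 0.4667 L/s.
Vt = flow × Ti = 0.4667 L/s × 0.90 s × 1000 mL/L = 420.03 mL.
R = (PIP − Pplat)/V̇ = (8.4 − 6.3) / 0.4667 = 2.1/0.4667 = 4.5 cmH2O·s/L.
C = Vt/(Pplat − PEEP) = 420.03 / (6.3 − 0) = 420.03/6.3 = 66.671 mL/cmH2O.
τ = R × C = 4.5 × 0.06667 L/cmH2O = 0.3 s.
t = −τ·ln(1 − 0.98) = −0.3·ln(0.02) = 1.174 s.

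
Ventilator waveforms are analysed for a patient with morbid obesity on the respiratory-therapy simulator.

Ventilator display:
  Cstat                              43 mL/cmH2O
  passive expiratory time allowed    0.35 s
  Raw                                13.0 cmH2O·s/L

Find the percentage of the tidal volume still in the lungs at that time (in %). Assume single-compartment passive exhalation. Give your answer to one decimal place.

53.5

τ = R × C = 13.0 × 43 mL/cmH2O = 13.0 × 0.043 L/cmH2O = 0.559 s.
Passive exhalation: V(t)/V₀ = e^(−t/τ) = e^(−0.35/0.559) = 0.5347.
Fraction remaining = 0.5347 → 53.47%.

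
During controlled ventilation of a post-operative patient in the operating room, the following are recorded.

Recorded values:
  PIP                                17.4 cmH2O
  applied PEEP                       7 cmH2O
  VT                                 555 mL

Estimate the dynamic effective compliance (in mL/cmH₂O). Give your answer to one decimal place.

53.4

Dynamic compliance = Vt / (PIP − PEEP) = 555 / (17.4 − 7) = 555 / 10.4 = 53.365 mL/cmH2O.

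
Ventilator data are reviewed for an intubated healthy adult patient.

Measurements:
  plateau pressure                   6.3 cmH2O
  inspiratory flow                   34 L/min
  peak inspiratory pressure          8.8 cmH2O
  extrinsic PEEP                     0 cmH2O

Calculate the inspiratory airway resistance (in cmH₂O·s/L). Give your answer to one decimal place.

4.4

Flow: 34 L/min ÷ 60 = 0.5667 L/s.
Raw = (PIP − Pplat) / flow = (8.8 − 6.3) / 0.5667 = 2.5 / 0.5667 = 4.412 cmH2O·s/L.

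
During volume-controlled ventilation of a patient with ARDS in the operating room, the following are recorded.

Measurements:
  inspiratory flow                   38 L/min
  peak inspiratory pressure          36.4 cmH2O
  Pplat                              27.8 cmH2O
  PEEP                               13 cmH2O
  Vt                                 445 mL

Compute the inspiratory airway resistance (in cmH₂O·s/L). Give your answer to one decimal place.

Flow: 38 L/min ÷ 60 = 0.6333 L/s.
Raw = (PIP − Pplat) / flow = (36.4 − 27.8) / 0.6333 = 8.6 / 0.6333 = 13.58 cmH2O·s/L.

13.6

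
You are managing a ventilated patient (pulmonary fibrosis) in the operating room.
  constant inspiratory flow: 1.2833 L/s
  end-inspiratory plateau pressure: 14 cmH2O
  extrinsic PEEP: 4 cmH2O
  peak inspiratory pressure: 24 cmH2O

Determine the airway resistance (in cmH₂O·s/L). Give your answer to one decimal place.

7.8

Raw = (PIP − Pplat) / flow = (24 − 14) / 1.2833 = 10.0 / 1.2833 = 7.792 cmH2O·s/L.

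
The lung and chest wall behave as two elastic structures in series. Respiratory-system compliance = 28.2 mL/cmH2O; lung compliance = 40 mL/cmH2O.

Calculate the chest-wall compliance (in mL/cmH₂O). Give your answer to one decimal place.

1/Ccw = 1/Crs − 1/CL.
1/Ccw = 1/28.2 − 1/40 = 0.01046.
Ccw = 95.602 mL/cmH2O.

95.6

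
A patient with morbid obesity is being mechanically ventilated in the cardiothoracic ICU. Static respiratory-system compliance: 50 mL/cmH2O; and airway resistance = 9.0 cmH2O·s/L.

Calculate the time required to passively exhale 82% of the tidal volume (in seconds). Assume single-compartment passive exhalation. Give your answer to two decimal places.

0.77

τ = R × C = 9.0 × 50 mL/cmH2O = 9.0 × 0.050 L/cmH2O = 0.45 s.
Exhaled fraction f = 1 − e^(−t/τ) → t = −τ·ln(1 − f) = −0.45·ln(0.18) = 0.7717 s.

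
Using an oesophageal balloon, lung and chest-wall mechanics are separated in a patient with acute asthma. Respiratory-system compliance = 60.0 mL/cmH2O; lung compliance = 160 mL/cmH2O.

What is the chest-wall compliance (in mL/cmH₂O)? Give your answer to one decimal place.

1/Ccw = 1/Crs − 1/CL.
1/Ccw = 1/60.0 − 1/160 = 0.01042.
Ccw = 95.969 mL/cmH2O.

96.0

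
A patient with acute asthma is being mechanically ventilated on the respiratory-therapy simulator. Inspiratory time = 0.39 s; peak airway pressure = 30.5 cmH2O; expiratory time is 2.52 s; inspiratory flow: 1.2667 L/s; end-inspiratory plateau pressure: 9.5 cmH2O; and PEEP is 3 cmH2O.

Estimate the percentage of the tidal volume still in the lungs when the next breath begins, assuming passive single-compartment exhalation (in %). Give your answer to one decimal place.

13.5

Vt = flow × Ti = 1.2667 L/s × 0.39 s × 1000 mL/L = 494.01 mL.
R = (PIP − Pplat)/V̇ = (30.5 − 9.5) / 1.2667 = 21.0/1.2667 = 16.579 cmH2O·s/L.
C = Vt/(Pplat − PEEP) = 494.01 / (9.5 − 3) = 494.01/6.5 = 76.002 mL/cmH2O.
τ = R × C = 16.579 × 0.076 L/cmH2O = 1.26 s.
Fraction remaining at end-expiration = e^(−Te/τ) = e^(−2.52/1.26) = 0.1353 → 13.53%.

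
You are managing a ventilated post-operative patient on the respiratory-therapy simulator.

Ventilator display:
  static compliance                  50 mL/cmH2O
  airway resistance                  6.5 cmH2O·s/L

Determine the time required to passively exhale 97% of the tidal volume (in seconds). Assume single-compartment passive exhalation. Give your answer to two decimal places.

1.14

τ = R × C = 6.5 × 50 mL/cmH2O = 6.5 × 0.050 L/cmH2O = 0.325 s.
Exhaled fraction f = 1 − e^(−t/τ) → t = −τ·ln(1 − f) = −0.325·ln(0.03) = 1.14 s.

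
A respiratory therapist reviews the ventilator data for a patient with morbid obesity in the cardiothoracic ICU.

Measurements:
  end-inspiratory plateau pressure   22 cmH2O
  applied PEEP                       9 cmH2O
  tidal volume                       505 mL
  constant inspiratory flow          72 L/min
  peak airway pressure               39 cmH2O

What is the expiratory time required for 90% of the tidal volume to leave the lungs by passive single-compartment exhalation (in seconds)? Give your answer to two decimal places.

1.27

Flow: 72 L/min ÷ 60 = 1.2 L/s.
R = (PIP − Pplat)/V̇ = (39 − 22) / 1.2 = 17.0/1.2 = 14.167 cmH2O·s/L.
C = Vt/(Pplat − PEEP) = 505.0 / (22 − 9) = 505.0/13.0 = 38.846 mL/cmH2O.
τ = R × C = 14.167 × 0.03885 L/cmH2O = 0.5504 s.
t = −τ·ln(1 − 0.90) = −0.5504·ln(0.1) = 1.267 s.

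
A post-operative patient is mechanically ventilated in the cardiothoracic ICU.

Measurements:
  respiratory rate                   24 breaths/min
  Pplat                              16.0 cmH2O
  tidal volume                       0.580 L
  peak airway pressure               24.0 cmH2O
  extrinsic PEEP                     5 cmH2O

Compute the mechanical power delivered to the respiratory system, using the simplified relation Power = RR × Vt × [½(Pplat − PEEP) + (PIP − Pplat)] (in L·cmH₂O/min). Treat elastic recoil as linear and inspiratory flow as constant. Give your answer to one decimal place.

Per-breath work = Vt × [½(Pplat−PEEP) + (PIP−Pplat)] = 0.580 × [0.5×11.0 + 8.0] = 0.580 × 13.5 = 7.83 L·cmH2O.
Power = 24 × 7.83 = 187.92 L·cmH2O/min.

187.9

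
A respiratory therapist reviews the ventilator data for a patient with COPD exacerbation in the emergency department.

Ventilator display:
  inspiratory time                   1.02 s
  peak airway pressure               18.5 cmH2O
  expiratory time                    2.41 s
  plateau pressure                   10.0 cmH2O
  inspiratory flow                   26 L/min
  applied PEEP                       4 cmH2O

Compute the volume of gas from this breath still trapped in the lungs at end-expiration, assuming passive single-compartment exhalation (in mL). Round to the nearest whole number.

83

Flow: 26 L/min ÷ 60 = 0.4333 L/s.
Vt = flow × Ti = 0.4333 L/s × 1.02 s × 1000 mL/L = 441.97 mL.
R = (PIP − Pplat)/V̇ = (18.5 − 10.0) / 0.4333 = 8.5/0.4333 = 19.617 cmH2O·s/L.
C = Vt/(Pplat − PEEP) = 441.97 / (10.0 − 4) = 441.97/6.0 = 73.662 mL/cmH2O.
τ = R × C = 19.617 × 0.07366 L/cmH2O = 1.445 s.
Fraction remaining = e^(−Te/τ) = e^(−2.41/1.445) = 0.1887.
Trapped volume = 441.97 × 0.1887 = 83.4 mL.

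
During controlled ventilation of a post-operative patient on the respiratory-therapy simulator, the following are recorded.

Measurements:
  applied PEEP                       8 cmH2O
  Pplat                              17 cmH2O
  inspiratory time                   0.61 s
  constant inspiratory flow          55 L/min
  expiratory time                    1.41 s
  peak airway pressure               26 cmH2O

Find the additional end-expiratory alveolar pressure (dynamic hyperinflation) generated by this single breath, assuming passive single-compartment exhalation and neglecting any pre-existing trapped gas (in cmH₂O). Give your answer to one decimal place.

0.9

Flow: 55 L/min ÷ 60 = 0.9167 L/s.
Vt = flow × Ti = 0.9167 L/s × 0.61 s × 1000 mL/L = 559.19 mL.
R = (PIP − Pplat)/V̇ = (26 − 17) / 0.9167 = 9.0/0.9167 = 9.818 cmH2O·s/L.
C = Vt/(Pplat − PEEP) = 559.19 / (17 − 8) = 559.19/9.0 = 62.132 mL/cmH2O.
τ = R × C = 9.818 × 0.06213 L/cmH2O = 0.61 s.
Fraction remaining = e^(−Te/τ) = e^(−1.41/0.61) = 0.09911; trapped volume = 559.19 × 0.09911 = 55.421 mL.
Additional alveolar pressure from trapping ≈ V_trapped / C = 55.421 / 62.132 = 0.892 cmH2O.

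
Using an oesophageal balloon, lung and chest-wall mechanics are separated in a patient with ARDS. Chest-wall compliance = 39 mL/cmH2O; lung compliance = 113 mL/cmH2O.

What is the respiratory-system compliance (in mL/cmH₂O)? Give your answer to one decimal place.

29.0

Lung and chest wall are elastances in series: 1/Crs = 1/CL + 1/Ccw.
1/Crs = 1/113 + 1/39 = 0.03449.
Crs = 28.994 mL/cmH2O.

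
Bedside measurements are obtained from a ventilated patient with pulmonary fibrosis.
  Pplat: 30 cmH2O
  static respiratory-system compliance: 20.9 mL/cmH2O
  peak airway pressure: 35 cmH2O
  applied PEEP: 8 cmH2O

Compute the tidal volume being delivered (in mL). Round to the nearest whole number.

460

Vt = Cstat × (Pplat − PEEP) = 20.9 × (30 − 8) = 20.9 × 22.0 = 459.8 mL.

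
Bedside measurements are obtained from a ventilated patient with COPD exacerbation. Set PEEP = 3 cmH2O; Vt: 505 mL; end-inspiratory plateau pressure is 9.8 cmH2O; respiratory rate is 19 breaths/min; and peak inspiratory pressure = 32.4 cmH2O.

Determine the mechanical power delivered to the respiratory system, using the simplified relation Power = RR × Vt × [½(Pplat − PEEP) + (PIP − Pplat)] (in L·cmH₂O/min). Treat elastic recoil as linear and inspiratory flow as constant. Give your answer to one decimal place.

Per-breath work = Vt × [½(Pplat−PEEP) + (PIP−Pplat)] = 0.505 × [0.5×6.8 + 22.6] = 0.505 × 26.0 = 13.13 L·cmH2O.
Power = 19 × 13.13 = 249.47 L·cmH2O/min.

249.5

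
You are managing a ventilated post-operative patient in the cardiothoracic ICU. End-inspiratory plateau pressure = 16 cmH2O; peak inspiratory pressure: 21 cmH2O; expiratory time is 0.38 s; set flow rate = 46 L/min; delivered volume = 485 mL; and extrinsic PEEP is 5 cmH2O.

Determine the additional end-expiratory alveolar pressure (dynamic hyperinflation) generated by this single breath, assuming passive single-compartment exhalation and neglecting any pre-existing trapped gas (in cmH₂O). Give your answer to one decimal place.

Flow: 46 L/min ÷ 60 = 0.7667 L/s.
R = (PIP − Pplat)/V̇ = (21 − 16) / 0.7667 = 5.0/0.7667 = 6.521 cmH2O·s/L.
C = Vt/(Pplat − PEEP) = 485.0 / (16 − 5) = 485.0/11.0 = 44.091 mL/cmH2O.
τ = R × C = 6.521 × 0.04409 L/cmH2O = 0.2875 s.
Fraction remaining = e^(−Te/τ) = e^(−0.38/0.2875) = 0.2667; trapped volume = 485.0 × 0.2667 = 129.35 mL.
Additional alveolar pressure from trapping ≈ V_trapped / C = 129.35 / 44.091 = 2.934 cmH2O.

2.9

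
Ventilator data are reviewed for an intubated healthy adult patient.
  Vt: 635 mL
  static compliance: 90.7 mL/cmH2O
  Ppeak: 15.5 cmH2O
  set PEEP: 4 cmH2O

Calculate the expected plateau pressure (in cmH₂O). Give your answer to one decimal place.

11.0

Pplat = PEEP + Vt / Cstat = 4 + 635 / 90.7 = 4 + 7.001 = 11.001 cmH2O.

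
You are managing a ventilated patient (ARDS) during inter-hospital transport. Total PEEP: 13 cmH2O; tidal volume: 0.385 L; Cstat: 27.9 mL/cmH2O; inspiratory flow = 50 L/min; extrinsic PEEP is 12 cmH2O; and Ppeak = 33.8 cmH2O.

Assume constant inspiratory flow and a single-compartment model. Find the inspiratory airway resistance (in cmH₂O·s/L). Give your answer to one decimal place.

8.4

Flow: 50 L/min ÷ 60 = 0.8333 L/s.
Total PEEP = 13 cmH2O (set 12 + intrinsic 1); this is the baseline alveolar pressure.
Equation of motion (constant flow): PIP = Vt/C + R·V̇ + PEEP.
R·V̇ = PIP − Vt/C − PEEP = 33.8 − 385/27.9 − 13 = 33.8 − 13.799 − 13 = 7.001 cmH2O.
R = 7.001 / 0.8333 = 8.402 cmH2O·s/L.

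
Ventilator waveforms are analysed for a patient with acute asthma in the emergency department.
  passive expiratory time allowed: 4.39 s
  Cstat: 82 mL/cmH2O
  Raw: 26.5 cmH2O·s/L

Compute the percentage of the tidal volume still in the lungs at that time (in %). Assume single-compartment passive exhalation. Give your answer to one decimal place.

13.3

τ = R × C = 26.5 × 82 mL/cmH2O = 26.5 × 0.082 L/cmH2O = 2.173 s.
Passive exhalation: V(t)/V₀ = e^(−t/τ) = e^(−4.39/2.173) = 0.1326.
Fraction remaining = 0.1326 → 13.26%.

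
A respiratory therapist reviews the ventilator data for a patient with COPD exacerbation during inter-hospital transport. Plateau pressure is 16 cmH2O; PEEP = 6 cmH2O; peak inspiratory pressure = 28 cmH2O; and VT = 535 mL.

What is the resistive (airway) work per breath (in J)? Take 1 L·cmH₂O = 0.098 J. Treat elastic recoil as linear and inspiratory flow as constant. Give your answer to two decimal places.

With constant inspiratory flow the resistive pressure is constant at PIP − Pplat = 28 − 16 = 12.0 cmH2O, so resistive work = 12.0 × 0.535 = 6.42 L·cmH2O.
× 0.098 J/(L·cmH2O) → 0.6292 J.

0.63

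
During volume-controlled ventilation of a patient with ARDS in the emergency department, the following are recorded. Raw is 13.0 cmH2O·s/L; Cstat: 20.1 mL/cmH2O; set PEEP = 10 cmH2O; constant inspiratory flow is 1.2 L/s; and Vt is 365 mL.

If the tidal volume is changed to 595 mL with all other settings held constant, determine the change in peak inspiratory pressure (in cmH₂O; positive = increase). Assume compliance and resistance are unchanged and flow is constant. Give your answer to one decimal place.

PIP = Vt/C + R·V̇ + PEEP (constant-flow equation of motion).
Only the elastic term changes: ΔPIP = ΔVt / C = (595 − 365) / 20.1 = 11.443 cmH2O.

11.4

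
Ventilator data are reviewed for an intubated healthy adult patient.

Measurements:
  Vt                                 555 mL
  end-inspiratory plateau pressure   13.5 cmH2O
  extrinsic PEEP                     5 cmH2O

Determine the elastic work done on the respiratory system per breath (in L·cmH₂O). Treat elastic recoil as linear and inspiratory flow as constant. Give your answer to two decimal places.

2.36

Elastic work ≈ ½ × (Pplat − PEEP) × Vt = 0.5 × (13.5 − 5) × 0.555 L = 0.5 × 8.5 × 0.555 = 2.359 L·cmH2O.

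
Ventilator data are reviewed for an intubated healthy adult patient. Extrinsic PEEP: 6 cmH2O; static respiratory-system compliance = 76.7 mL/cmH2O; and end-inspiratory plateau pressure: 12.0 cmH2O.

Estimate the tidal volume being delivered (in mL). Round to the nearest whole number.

460

Vt = Cstat × (Pplat − PEEP) = 76.7 × (12.0 − 6) = 76.7 × 6.0 = 460.2 mL.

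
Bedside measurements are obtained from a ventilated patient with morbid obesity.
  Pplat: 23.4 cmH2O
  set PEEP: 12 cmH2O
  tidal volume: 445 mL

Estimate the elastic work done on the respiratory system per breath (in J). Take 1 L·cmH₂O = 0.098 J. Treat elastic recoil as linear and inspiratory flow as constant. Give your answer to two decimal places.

Elastic work ≈ ½ × (Pplat − PEEP) × Vt = 0.5 × (23.4 − 12) × 0.445 L = 0.5 × 11.4 × 0.445 = 2.537 L·cmH2O.
× 0.098 J/(L·cmH2O) → 0.2486 J.

0.25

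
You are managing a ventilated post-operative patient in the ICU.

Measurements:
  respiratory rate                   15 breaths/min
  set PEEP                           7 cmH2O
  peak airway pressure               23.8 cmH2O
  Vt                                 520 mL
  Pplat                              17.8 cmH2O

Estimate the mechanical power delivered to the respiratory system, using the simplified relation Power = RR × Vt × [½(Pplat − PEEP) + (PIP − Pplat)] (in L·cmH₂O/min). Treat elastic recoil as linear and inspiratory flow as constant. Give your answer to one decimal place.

Per-breath work = Vt × [½(Pplat−PEEP) + (PIP−Pplat)] = 0.520 × [0.5×10.8 + 6.0] = 0.520 × 11.4 = 5.928 L·cmH2O.
Power = 15 × 5.928 = 88.92 L·cmH2O/min.

88.9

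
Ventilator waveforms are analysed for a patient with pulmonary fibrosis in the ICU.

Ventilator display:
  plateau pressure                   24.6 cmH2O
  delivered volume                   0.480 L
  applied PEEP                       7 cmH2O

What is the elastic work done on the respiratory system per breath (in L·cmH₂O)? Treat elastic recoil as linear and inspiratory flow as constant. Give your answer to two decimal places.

Elastic work ≈ ½ × (Pplat − PEEP) × Vt = 0.5 × (24.6 − 7) × 0.480 L = 0.5 × 17.6 × 0.480 = 4.224 L·cmH2O.

4.22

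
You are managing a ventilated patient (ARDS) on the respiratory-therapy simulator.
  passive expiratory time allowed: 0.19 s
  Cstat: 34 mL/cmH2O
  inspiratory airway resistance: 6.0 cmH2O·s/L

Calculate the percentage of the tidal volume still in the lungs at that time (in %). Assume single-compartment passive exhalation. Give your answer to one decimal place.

39.4

τ = R × C = 6.0 × 34 mL/cmH2O = 6.0 × 0.034 L/cmH2O = 0.204 s.
Passive exhalation: V(t)/V₀ = e^(−t/τ) = e^(−0.19/0.204) = 0.394.
Fraction remaining = 0.394 → 39.4%.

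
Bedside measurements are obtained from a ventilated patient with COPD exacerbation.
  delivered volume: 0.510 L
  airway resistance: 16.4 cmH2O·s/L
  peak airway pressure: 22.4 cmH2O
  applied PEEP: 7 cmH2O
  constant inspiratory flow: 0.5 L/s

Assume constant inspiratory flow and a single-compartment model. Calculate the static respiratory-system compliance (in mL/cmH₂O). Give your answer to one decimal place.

70.8

Equation of motion (constant flow): PIP = Vt/C + R·V̇ + PEEP.
Vt/C = PIP − R·V̇ − PEEP = 22.4 − 16.4×0.5 − 7 = 22.4 − 8.2 − 7 = 7.2 cmH2O.
C = Vt / 7.2 = 510 / 7.2 = 70.833 mL/cmH2O.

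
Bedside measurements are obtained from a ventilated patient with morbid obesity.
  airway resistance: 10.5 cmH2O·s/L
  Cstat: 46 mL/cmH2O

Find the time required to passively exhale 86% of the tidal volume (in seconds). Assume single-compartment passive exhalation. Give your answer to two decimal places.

0.95

τ = R × C = 10.5 × 46 mL/cmH2O = 10.5 × 0.046 L/cmH2O = 0.483 s.
Exhaled fraction f = 1 − e^(−t/τ) → t = −τ·ln(1 − f) = −0.483·ln(0.14) = 0.9496 s.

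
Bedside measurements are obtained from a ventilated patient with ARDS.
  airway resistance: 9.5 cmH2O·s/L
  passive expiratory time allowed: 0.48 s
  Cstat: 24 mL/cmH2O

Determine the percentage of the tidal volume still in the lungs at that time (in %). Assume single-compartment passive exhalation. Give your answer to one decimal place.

τ = R × C = 9.5 × 24 mL/cmH2O = 9.5 × 0.024 L/cmH2O = 0.228 s.
Passive exhalation: V(t)/V₀ = e^(−t/τ) = e^(−0.48/0.228) = 0.1218.
Fraction remaining = 0.1218 → 12.18%.

12.2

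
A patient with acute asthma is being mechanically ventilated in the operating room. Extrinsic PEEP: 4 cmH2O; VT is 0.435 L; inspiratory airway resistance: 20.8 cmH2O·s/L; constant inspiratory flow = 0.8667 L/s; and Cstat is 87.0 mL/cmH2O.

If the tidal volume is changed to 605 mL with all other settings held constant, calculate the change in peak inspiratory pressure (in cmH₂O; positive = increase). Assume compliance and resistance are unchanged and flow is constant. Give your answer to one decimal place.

PIP = Vt/C + R·V̇ + PEEP (constant-flow equation of motion).
Only the elastic term changes: ΔPIP = ΔVt / C = (605 − 435) / 87.0 = 1.954 cmH2O.

2.0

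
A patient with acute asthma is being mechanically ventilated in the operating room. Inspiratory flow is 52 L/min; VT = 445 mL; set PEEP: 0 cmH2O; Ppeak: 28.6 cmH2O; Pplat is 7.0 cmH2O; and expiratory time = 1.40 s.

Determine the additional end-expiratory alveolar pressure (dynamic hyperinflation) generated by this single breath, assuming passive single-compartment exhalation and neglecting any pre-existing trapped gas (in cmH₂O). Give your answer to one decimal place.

2.9

Flow: 52 L/min ÷ 60 = 0.8667 L/s.
R = (PIP − Pplat)/V̇ = (28.6 − 7.0) / 0.8667 = 21.6/0.8667 = 24.922 cmH2O·s/L.
C = Vt/(Pplat − PEEP) = 445.0 / (7.0 − 0) = 445.0/7.0 = 63.571 mL/cmH2O.
τ = R × C = 24.922 × 0.06357 L/cmH2O = 1.584 s.
Fraction remaining = e^(−Te/τ) = e^(−1.40/1.584) = 0.4132; trapped volume = 445.0 × 0.4132 = 183.87 mL.
Additional alveolar pressure from trapping ≈ V_trapped / C = 183.87 / 63.571 = 2.892 cmH2O.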